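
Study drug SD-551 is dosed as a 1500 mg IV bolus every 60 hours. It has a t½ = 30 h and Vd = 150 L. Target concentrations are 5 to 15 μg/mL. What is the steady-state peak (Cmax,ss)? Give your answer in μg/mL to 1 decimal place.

13.3 μg/mL

τ = 60 h = 2 half-lives, so f = (1/2)^2 = 0.25.
At steady state, R = 1/(1 − 0.25) = 4/3.
Single-dose peak C₀ = D/Vd = 1500/150 = 10 μg/mL.
Steady-state peak Cmax,ss = C₀·R = 10 × 4/3 ≈ 13.333 μg/mL.
Peak 13.3 μg/mL vs MTC 15 μg/mL: below toxic threshold.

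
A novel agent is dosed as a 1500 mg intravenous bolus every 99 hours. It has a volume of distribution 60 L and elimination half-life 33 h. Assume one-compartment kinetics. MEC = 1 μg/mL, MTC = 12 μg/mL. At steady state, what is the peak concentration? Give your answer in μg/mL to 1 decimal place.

The dosing interval is 3 half-lives, so f = 2^(−3) = 0.125.
At steady state, R = 1/(1 − 0.125) = 8/7.
Single-dose peak C₀ = D/Vd = 1500/60 = 25 μg/mL.
Steady-state peak Cmax,ss = C₀·R = 25 × 8/7 ≈ 28.571 μg/mL.
Peak 28.6 μg/mL vs MTC 12 μg/mL: exceeds toxic threshold.

28.6 μg/mL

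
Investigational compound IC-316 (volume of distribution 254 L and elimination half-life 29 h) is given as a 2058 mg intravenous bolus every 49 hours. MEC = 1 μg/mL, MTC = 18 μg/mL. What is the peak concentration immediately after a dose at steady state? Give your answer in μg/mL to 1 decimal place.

Over one 49-h interval, 49/29 ≈ 1.6897 half-lives elapse, leaving f ≈ 0.3100 of each dose.
At steady state, accumulation factor R = 1/(1 − e^(−kτ)) ≈ 1.4493.
Each bolus raises the concentration by D/Vd = 2058/254 ≈ 8.102 μg/mL.
Steady-state peak Cmax,ss = C₀·R ≈ 8.102 × 1.4493 ≈ 11.742 μg/mL.
Peak 11.7 μg/mL vs MTC 18 μg/mL: below toxic threshold.

11.7 μg/mL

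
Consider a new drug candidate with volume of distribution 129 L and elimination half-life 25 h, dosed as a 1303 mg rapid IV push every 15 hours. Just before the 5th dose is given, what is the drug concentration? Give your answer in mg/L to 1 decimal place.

f = (1/2)^(τ/t½) = (1/2)^(15/25) ≈ 0.6598.
C₀ = D/Vd = 1303/129 ≈ 10.101 mg/L.
Before the 5th dose, 4 doses have been given. Superposition: Cmin = C₀·(f + f² + … + f^4).
≈ 10.101 × (0.6598 + 0.4353 + 0.2872 + 0.1895) ≈ 10.101 × 1.5718 ≈ 15.877 mg/L.

15.9 mg/L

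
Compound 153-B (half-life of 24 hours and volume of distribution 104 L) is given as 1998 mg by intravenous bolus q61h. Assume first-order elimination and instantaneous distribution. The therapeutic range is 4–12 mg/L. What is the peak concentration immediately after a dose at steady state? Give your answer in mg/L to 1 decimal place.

Over one 61-h interval, 61/24 ≈ 2.5417 half-lives elapse, leaving f ≈ 0.1717 of each dose.
Accumulation ratio R = 1/(1 − f) ≈ 1/0.8283 ≈ 1.2073.
Single-dose peak C₀ = D/Vd = 1998/104 ≈ 19.212 mg/L.
Steady-state peak Cmax,ss = C₀·R ≈ 19.212 × 1.2073 ≈ 23.195 mg/L.
Peak 23.2 mg/L vs MTC 12 mg/L: exceeds toxic threshold.

23.2 mg/L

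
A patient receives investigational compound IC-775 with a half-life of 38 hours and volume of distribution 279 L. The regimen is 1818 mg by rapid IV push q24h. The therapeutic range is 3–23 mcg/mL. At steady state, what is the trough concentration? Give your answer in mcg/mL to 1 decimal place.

11.9 mcg/mL

Over one 24-h interval, 24/38 ≈ 0.63158 half-lives elapse, leaving f ≈ 0.6455 of each dose.
Single-dose peak C₀ = D/Vd = 1818/279 ≈ 6.516 mcg/mL.
Steady-state trough Cmin,ss = C₀·f/(1−f) ≈ 6.516 × 0.6455/0.3545 ≈ 11.865 mcg/mL.
Trough 11.9 mcg/mL vs MEC 3 mcg/mL: adequate.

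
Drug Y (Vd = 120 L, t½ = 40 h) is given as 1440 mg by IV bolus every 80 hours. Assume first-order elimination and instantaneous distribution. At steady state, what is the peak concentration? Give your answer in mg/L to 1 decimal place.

The dosing interval is 2 half-lives, so f = 2^(−2) = 0.25.
At steady state, R = 1/(1 − 0.25) = 4/3.
Single-dose peak C₀ = D/Vd = 1440/120 = 12 mg/L.
Steady-state peak Cmax,ss = C₀·R = 12 × 4/3 ≈ 16.000 mg/L.

16.0 mg/L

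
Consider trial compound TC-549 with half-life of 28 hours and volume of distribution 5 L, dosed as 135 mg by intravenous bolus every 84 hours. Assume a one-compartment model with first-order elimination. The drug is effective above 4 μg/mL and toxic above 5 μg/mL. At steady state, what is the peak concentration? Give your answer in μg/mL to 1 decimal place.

The dosing interval is 3 half-lives, so f = 2^(−3) = 0.125.
At steady state, R = 1/(1 − 0.125) = 8/7.
Single-dose peak C₀ = D/Vd = 135/5 = 27 μg/mL.
Steady-state peak Cmax,ss = C₀·R = 27 × 8/7 ≈ 30.857 μg/mL.
Peak 30.9 μg/mL vs MTC 5 μg/mL: exceeds toxic threshold.

30.9 μg/mL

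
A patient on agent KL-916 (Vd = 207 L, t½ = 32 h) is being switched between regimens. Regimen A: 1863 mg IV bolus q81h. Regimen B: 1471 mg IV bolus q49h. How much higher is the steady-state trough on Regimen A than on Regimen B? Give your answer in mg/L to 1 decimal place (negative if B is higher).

Regimen A: f = (1/2)^(81/32) ≈ 0.1730; Cmin,ss = (1863/207)·f/(1−f) ≈ 1.883 mg/L.
Regimen B: f = (1/2)^(49/32) ≈ 0.3460; Cmin,ss = (1471/207)·f/(1−f) ≈ 3.760 mg/L.
Difference ≈ 1.883 − 3.760 ≈ -1.877 mg/L.

-1.9 mg/L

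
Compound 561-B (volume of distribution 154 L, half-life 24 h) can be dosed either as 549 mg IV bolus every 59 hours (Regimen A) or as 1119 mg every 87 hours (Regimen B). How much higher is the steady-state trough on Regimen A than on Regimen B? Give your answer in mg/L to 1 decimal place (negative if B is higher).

0.2 mg/L

Regimen A: f = (1/2)^(59/24) ≈ 0.1820; Cmin,ss = (549/154)·f/(1−f) ≈ 0.793 mg/L.
Regimen B: f = (1/2)^(87/24) ≈ 0.0811; Cmin,ss = (1119/154)·f/(1−f) ≈ 0.641 mg/L.
Difference ≈ 0.793 − 0.641 ≈ 0.152 mg/L.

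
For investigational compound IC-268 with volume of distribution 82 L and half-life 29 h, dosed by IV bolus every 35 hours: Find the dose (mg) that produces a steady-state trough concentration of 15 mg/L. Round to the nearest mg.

1609 mg

τ/t½ = 35/29 ≈ 1.2069, so f = (1/2)^(35/29) ≈ 0.433199.
Cmin,ss = (D/Vd)·f/(1−f), so D = Cmin,ss·Vd·(1−f)/f.
D = 15 × 82 × (1−f)/f ≈ 15 × 82 × 1.30841 ≈ 1609.34 mg.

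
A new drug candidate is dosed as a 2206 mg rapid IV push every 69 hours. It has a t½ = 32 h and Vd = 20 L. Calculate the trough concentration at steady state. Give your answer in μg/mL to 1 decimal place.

k = ln2/t½ = ln2/32 ≈ 0.021661 h⁻¹; fraction remaining f = e^(−kτ) = e^(−0.021661×69) ≈ 0.2243.
Single-dose peak C₀ = D/Vd = 2206/20 ≈ 110.300 μg/mL.
Steady-state trough Cmin,ss = C₀·f/(1−f) ≈ 110.300 × 0.2243/0.7757 ≈ 31.894 μg/mL.

31.9 μg/mL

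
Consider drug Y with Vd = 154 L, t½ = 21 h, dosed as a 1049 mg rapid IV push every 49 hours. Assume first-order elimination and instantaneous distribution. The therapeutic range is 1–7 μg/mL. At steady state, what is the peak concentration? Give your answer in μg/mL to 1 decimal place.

τ/t½ = 49/21 ≈ 2.3333, so fraction remaining f = (1/2)^(49/21) ≈ 0.1984.
At steady state, accumulation factor R = 1/(1 − e^(−kτ)) ≈ 1.2475.
Each bolus raises the concentration by D/Vd = 1049/154 ≈ 6.812 μg/mL.
Steady-state peak Cmax,ss = C₀·R ≈ 6.812 × 1.2475 ≈ 8.498 μg/mL.
Peak 8.5 μg/mL vs MTC 7 μg/mL: exceeds toxic threshold.

8.5 μg/mL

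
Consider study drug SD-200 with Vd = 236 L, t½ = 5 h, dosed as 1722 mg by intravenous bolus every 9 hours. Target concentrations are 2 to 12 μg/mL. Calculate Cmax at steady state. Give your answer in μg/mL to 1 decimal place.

τ/t½ = 9/5 ≈ 1.8, so fraction remaining f = (1/2)^(9/5) ≈ 0.2872.
At steady state, accumulation factor R = 1/(1 − e^(−kτ)) ≈ 1.4029.
Each bolus raises the concentration by D/Vd = 1722/236 ≈ 7.297 μg/mL.
Steady-state peak Cmax,ss = C₀·R ≈ 7.297 × 1.4029 ≈ 10.237 μg/mL.
Peak 10.2 μg/mL vs MTC 12 μg/mL: below toxic threshold.

10.2 μg/mL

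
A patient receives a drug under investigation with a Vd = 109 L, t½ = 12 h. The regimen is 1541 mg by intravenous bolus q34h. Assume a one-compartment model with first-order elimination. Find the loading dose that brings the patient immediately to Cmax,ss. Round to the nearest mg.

1793 mg

f = (1/2)^(34/12) ≈ 0.140308; accumulation ratio R = 1/(1−f) ≈ 1.16321.
Loading dose to hit Cmax,ss on first dose: D_load = D_maint·R ≈ 1541 × 1.16321 ≈ 1792.51 mg.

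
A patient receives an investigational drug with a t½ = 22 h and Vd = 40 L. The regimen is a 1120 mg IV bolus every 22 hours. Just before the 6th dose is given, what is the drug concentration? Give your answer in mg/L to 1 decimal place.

27.1 mg/L

f = (1/2)^(τ/t½) = (1/2)^(22/22) ≈ 0.5000.
C₀ = D/Vd = 1120/40 ≈ 28.000 mg/L.
Before the 6th dose, 5 doses have been given. Superposition: Cmin = C₀·(f + f² + … + f^5).
≈ 28.000 × (0.5000 + 0.2500 + 0.1250 + 0.0625 + 0.0313) ≈ 28.000 × 0.9688 ≈ 27.126 mg/L.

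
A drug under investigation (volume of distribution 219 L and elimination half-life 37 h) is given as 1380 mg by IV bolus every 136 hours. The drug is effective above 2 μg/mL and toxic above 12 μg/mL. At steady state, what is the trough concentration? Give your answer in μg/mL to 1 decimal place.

0.5 μg/mL

k = ln2/t½ = ln2/37 ≈ 0.018734 h⁻¹; fraction remaining f = e^(−kτ) = e^(−0.018734×136) ≈ 0.0783.
At steady state, accumulation factor R = 1/(1 − e^(−kτ)) ≈ 1.0850.
Each bolus raises the concentration by D/Vd = 1380/219 ≈ 6.301 μg/mL.
Steady-state peak Cmax,ss = C₀·R ≈ 6.301 × 1.0850 ≈ 6.837 μg/mL.
One interval later, Cmin,ss = Cmax,ss·e^(−kτ) ≈ 6.837 × 0.0783 ≈ 0.535 μg/mL.
Trough 0.5 μg/mL vs MEC 2 μg/mL: subtherapeutic.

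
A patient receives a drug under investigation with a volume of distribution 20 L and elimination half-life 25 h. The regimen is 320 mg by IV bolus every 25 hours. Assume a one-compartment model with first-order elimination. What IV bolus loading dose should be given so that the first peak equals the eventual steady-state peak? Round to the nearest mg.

640 mg

f = (1/2)^(25/25) ≈ 0.500000; accumulation ratio R = 1/(1−f) ≈ 2.00000.
Loading dose to hit Cmax,ss on first dose: D_load = D_maint·R ≈ 320 × 2.00000 ≈ 640.00 mg.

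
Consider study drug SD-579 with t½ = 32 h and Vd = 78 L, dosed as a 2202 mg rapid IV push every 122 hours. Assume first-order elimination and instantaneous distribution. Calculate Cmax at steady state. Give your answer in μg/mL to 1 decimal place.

30.4 μg/mL

Over one 122-h interval, 122/32 ≈ 3.8125 half-lives elapse, leaving f ≈ 0.0712 of each dose.
Accumulation ratio R = 1/(1 − f) ≈ 1/0.9288 ≈ 1.0767.
Each bolus raises the concentration by D/Vd = 2202/78 ≈ 28.231 μg/mL.
Steady-state peak Cmax,ss = C₀·R ≈ 28.231 × 1.0767 ≈ 30.396 μg/mL.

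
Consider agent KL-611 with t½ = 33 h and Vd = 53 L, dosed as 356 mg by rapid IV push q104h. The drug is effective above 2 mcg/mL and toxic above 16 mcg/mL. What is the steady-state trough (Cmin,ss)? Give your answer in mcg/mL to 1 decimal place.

0.9 mcg/mL

Over one 104-h interval, 104/33 ≈ 3.1515 half-lives elapse, leaving f ≈ 0.1125 of each dose.
Each bolus raises the concentration by D/Vd = 356/53 ≈ 6.717 mcg/mL.
Steady-state trough Cmin,ss = C₀·f/(1−f) ≈ 6.717 × 0.1125/0.8875 ≈ 0.851 mcg/mL.
Trough 0.9 mcg/mL vs MEC 2 mcg/mL: subtherapeutic.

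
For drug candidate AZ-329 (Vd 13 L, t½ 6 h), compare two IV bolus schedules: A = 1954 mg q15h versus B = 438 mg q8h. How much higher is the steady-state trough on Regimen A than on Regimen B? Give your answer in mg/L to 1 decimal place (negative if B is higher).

Regimen A: f = (1/2)^(15/6) ≈ 0.1768; Cmin,ss = (1954/13)·f/(1−f) ≈ 32.282 mg/L.
Regimen B: f = (1/2)^(8/6) ≈ 0.3969; Cmin,ss = (438/13)·f/(1−f) ≈ 22.173 mg/L.
Difference ≈ 32.282 − 22.173 ≈ 10.109 mg/L.

10.1 mg/L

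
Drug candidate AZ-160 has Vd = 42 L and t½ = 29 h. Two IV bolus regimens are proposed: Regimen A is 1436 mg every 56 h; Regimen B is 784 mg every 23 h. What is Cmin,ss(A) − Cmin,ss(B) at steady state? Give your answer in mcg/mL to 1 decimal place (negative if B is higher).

-13.3 mcg/mL

Regimen A: f = (1/2)^(56/29) ≈ 0.2622; Cmin,ss = (1436/42)·f/(1−f) ≈ 12.151 mcg/mL.
Regimen B: f = (1/2)^(23/29) ≈ 0.5771; Cmin,ss = (784/42)·f/(1−f) ≈ 25.473 mcg/mL.
Difference ≈ 12.151 − 25.473 ≈ -13.322 mcg/mL.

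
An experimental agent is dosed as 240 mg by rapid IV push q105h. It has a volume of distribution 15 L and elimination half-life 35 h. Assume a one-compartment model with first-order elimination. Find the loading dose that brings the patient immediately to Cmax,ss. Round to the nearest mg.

f = (1/2)^(105/35) ≈ 0.125000; accumulation ratio R = 1/(1−f) ≈ 1.14286.
Loading dose to hit Cmax,ss on first dose: D_load = D_maint·R ≈ 240 × 1.14286 ≈ 274.29 mg.

274 mg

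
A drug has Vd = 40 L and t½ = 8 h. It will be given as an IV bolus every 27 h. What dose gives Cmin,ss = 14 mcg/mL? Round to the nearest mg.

τ/t½ = 27/8 ≈ 3.375, so f = (1/2)^(27/8) ≈ 0.096388.
Cmin,ss = (D/Vd)·f/(1−f), so D = Cmin,ss·Vd·(1−f)/f.
D = 14 × 40 × (1−f)/f ≈ 14 × 40 × 9.37474 ≈ 5249.85 mg.

5250 mg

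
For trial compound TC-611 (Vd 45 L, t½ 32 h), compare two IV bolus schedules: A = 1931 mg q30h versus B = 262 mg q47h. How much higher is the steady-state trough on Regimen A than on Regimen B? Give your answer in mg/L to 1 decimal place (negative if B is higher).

43.6 mg/L

Regimen A: f = (1/2)^(30/32) ≈ 0.5221; Cmin,ss = (1931/45)·f/(1−f) ≈ 46.880 mg/L.
Regimen B: f = (1/2)^(47/32) ≈ 0.3613; Cmin,ss = (262/45)·f/(1−f) ≈ 3.294 mg/L.
Difference ≈ 46.880 − 3.294 ≈ 43.586 mg/L.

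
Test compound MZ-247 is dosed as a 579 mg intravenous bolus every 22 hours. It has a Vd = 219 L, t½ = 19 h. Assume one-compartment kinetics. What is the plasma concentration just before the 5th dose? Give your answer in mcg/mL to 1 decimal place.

2.1 mcg/mL

f = (1/2)^(τ/t½) = (1/2)^(22/19) ≈ 0.4482.
C₀ = D/Vd = 579/219 ≈ 2.644 mcg/mL.
Before the 5th dose, 4 doses have been given. Superposition: Cmin = C₀·(f + f² + … + f^4).
≈ 2.644 × (0.4482 + 0.2009 + 0.0900 + 0.0404) ≈ 2.644 × 0.7795 ≈ 2.061 mcg/mL.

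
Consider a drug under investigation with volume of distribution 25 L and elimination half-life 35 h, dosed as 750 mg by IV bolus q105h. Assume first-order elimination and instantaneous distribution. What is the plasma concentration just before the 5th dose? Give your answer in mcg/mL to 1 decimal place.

4.3 mcg/mL

f = (1/2)^(τ/t½) = (1/2)^(105/35) ≈ 0.1250.
C₀ = D/Vd = 750/25 ≈ 30.000 mcg/mL.
Before the 5th dose, 4 doses have been given. Superposition: Cmin = C₀·(f + f² + … + f^4).
≈ 30.000 × (0.1250 + 0.0156 + 0.0020 + 0.0002) ≈ 30.000 × 0.1428 ≈ 4.284 mcg/mL.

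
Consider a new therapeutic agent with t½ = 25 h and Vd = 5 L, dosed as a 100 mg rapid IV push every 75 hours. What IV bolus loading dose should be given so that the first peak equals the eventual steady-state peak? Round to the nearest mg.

f = (1/2)^(75/25) ≈ 0.125000; accumulation ratio R = 1/(1−f) ≈ 1.14286.
Loading dose to hit Cmax,ss on first dose: D_load = D_maint·R ≈ 100 × 1.14286 ≈ 114.29 mg.

114 mg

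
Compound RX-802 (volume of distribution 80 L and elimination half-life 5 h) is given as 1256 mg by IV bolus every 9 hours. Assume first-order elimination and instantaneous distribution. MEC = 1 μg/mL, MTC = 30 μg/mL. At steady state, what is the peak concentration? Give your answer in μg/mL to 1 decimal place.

k = ln2/t½ = ln2/5 ≈ 0.138629 h⁻¹; fraction remaining f = e^(−kτ) = e^(−0.138629×9) ≈ 0.2872.
At steady state, accumulation factor R = 1/(1 − e^(−kτ)) ≈ 1.4029.
Single-dose peak C₀ = D/Vd = 1256/80 ≈ 15.700 μg/mL.
Steady-state peak Cmax,ss = C₀·R ≈ 15.700 × 1.4029 ≈ 22.026 μg/mL.
Peak 22.0 μg/mL vs MTC 30 μg/mL: below toxic threshold.

22.0 μg/mL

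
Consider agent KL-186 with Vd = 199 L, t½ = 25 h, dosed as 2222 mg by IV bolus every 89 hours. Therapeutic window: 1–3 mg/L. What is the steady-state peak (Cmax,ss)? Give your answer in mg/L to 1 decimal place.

k = ln2/t½ = ln2/25 ≈ 0.027726 h⁻¹; fraction remaining f = e^(−kτ) = e^(−0.027726×89) ≈ 0.0848.
Accumulation ratio R = 1/(1 − f) ≈ 1/0.9152 ≈ 1.0927.
Each bolus raises the concentration by D/Vd = 2222/199 ≈ 11.166 mg/L.
Steady-state peak Cmax,ss = C₀·R ≈ 11.166 × 1.0927 ≈ 12.201 mg/L.
Peak 12.2 mg/L vs MTC 3 mg/L: exceeds toxic threshold.

12.2 mg/L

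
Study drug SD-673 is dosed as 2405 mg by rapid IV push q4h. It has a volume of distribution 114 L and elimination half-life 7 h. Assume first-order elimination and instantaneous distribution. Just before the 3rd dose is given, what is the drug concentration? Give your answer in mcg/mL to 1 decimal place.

f = (1/2)^(τ/t½) = (1/2)^(4/7) ≈ 0.6730.
C₀ = D/Vd = 2405/114 ≈ 21.096 mcg/mL.
Before the 3rd dose, 2 doses have been given. Superposition: Cmin = C₀·(f + f²).
≈ 21.096 × (0.6730 + 0.4529) ≈ 21.096 × 1.1259 ≈ 23.752 mcg/mL.

23.8 mcg/mL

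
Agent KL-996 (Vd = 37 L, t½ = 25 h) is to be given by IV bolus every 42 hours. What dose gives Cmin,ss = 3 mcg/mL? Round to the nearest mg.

τ/t½ = 42/25 ≈ 1.68, so f = (1/2)^(42/25) ≈ 0.312083.
Cmin,ss = (D/Vd)·f/(1−f), so D = Cmin,ss·Vd·(1−f)/f.
D = 3 × 37 × (1−f)/f ≈ 3 × 37 × 2.20428 ≈ 244.68 mg.

245 mg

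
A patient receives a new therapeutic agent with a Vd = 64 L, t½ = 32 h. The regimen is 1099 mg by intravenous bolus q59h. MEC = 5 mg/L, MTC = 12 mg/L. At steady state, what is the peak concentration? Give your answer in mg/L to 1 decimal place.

23.8 mg/L

Over one 59-h interval, 59/32 ≈ 1.8438 half-lives elapse, leaving f ≈ 0.2786 of each dose.
At steady state, accumulation factor R = 1/(1 − e^(−kτ)) ≈ 1.3862.
Each bolus raises the concentration by D/Vd = 1099/64 ≈ 17.172 mg/L.
Steady-state peak Cmax,ss = C₀·R ≈ 17.172 × 1.3862 ≈ 23.804 mg/L.
Peak 23.8 mg/L vs MTC 12 mg/L: exceeds toxic threshold.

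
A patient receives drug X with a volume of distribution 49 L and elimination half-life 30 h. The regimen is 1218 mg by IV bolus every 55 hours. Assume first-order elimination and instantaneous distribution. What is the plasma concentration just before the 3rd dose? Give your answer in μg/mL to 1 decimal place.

8.9 μg/mL

f = (1/2)^(τ/t½) = (1/2)^(55/30) ≈ 0.2806.
C₀ = D/Vd = 1218/49 ≈ 24.857 μg/mL.
Before the 3rd dose, 2 doses have been given. Superposition: Cmin = C₀·(f + f²).
≈ 24.857 × (0.2806 + 0.0787) ≈ 24.857 × 0.3593 ≈ 8.931 μg/mL.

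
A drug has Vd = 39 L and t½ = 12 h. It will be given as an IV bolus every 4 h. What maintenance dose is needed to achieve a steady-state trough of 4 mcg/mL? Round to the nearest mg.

τ/t½ = 4/12 ≈ 0.33333, so f = (1/2)^(4/12) ≈ 0.793701.
Cmin,ss = (D/Vd)·f/(1−f), so D = Cmin,ss·Vd·(1−f)/f.
D = 4 × 39 × (1−f)/f ≈ 4 × 39 × 0.25992 ≈ 40.55 mg.

41 mg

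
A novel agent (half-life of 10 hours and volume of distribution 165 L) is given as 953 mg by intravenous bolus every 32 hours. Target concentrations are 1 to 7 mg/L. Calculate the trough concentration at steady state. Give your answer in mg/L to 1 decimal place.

0.7 mg/L

k = ln2/t½ = ln2/10 ≈ 0.069315 h⁻¹; fraction remaining f = e^(−kτ) = e^(−0.069315×32) ≈ 0.1088.
Accumulation ratio R = 1/(1 − f) ≈ 1/0.8912 ≈ 1.1221.
Single-dose peak C₀ = D/Vd = 953/165 ≈ 5.776 mg/L.
Cmax,ss = C₀/(1 − f) ≈ 5.776/0.8912 ≈ 6.481 mg/L.
Steady-state trough Cmin,ss = Cmax,ss·f ≈ 6.481 × 0.1088 ≈ 0.705 mg/L.
Trough 0.7 mg/L vs MEC 1 mg/L: subtherapeutic.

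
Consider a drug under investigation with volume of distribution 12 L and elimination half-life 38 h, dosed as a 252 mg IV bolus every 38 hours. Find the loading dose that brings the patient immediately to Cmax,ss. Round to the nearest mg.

f = (1/2)^(38/38) ≈ 0.500000; accumulation ratio R = 1/(1−f) ≈ 2.00000.
Loading dose to hit Cmax,ss on first dose: D_load = D_maint·R ≈ 252 × 2.00000 ≈ 504.00 mg.

504 mg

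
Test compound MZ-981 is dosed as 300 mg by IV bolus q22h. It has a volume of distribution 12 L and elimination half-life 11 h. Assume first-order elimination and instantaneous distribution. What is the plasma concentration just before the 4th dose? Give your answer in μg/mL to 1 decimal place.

8.2 μg/mL

f = (1/2)^(τ/t½) = (1/2)^(22/11) ≈ 0.2500.
C₀ = D/Vd = 300/12 ≈ 25.000 μg/mL.
Before the 4th dose, 3 doses have been given. Superposition: Cmin = C₀·(f + f² + … + f^3).
≈ 25.000 × (0.2500 + 0.0625 + 0.0156) ≈ 25.000 × 0.3281 ≈ 8.203 μg/mL.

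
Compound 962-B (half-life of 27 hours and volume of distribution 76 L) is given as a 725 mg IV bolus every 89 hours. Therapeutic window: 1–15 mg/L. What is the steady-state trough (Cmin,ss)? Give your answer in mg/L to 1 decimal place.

k = ln2/t½ = ln2/27 ≈ 0.025672 h⁻¹; fraction remaining f = e^(−kτ) = e^(−0.025672×89) ≈ 0.1018.
Each bolus raises the concentration by D/Vd = 725/76 ≈ 9.539 mg/L.
Steady-state trough Cmin,ss = C₀·f/(1−f) ≈ 9.539 × 0.1018/0.8982 ≈ 1.081 mg/L.
Trough 1.1 mg/L vs MEC 1 mg/L: adequate.

1.1 mg/L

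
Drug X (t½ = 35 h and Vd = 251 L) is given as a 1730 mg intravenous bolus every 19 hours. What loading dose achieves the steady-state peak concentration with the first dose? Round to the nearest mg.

f = (1/2)^(19/35) ≈ 0.686410; accumulation ratio R = 1/(1−f) ≈ 3.18888.
Loading dose to hit Cmax,ss on first dose: D_load = D_maint·R ≈ 1730 × 3.18888 ≈ 5516.76 mg.

5517 mg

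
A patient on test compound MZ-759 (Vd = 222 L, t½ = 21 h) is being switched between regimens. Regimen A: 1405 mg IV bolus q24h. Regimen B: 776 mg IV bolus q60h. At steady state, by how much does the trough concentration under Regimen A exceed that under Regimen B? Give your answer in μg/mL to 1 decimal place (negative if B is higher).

4.7 μg/mL

Regimen A: f = (1/2)^(24/21) ≈ 0.4529; Cmin,ss = (1405/222)·f/(1−f) ≈ 5.239 μg/mL.
Regimen B: f = (1/2)^(60/21) ≈ 0.1380; Cmin,ss = (776/222)·f/(1−f) ≈ 0.560 μg/mL.
Difference ≈ 5.239 − 0.560 ≈ 4.679 μg/mL.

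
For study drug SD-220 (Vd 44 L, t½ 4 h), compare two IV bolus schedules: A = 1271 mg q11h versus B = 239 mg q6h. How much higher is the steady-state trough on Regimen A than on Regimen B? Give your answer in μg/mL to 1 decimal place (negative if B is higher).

2.1 μg/mL

Regimen A: f = (1/2)^(11/4) ≈ 0.1487; Cmin,ss = (1271/44)·f/(1−f) ≈ 5.046 μg/mL.
Regimen B: f = (1/2)^(6/4) ≈ 0.3536; Cmin,ss = (239/44)·f/(1−f) ≈ 2.971 μg/mL.
Difference ≈ 5.046 − 2.971 ≈ 2.075 μg/mL.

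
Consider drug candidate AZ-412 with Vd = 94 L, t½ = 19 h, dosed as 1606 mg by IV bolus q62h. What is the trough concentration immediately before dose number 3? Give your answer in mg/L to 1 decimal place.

f = (1/2)^(τ/t½) = (1/2)^(62/19) ≈ 0.1042.
C₀ = D/Vd = 1606/94 ≈ 17.085 mg/L.
Before the 3rd dose, 2 doses have been given. Superposition: Cmin = C₀·(f + f²).
≈ 17.085 × (0.1042 + 0.0109) ≈ 17.085 × 0.1151 ≈ 1.966 mg/L.

2.0 mg/L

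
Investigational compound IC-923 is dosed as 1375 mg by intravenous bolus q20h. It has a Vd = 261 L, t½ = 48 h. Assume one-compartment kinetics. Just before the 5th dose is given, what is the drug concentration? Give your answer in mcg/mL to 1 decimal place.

10.8 mcg/mL

f = (1/2)^(τ/t½) = (1/2)^(20/48) ≈ 0.7492.
C₀ = D/Vd = 1375/261 ≈ 5.268 mcg/mL.
Before the 5th dose, 4 doses have been given. Superposition: Cmin = C₀·(f + f² + … + f^4).
≈ 5.268 × (0.7492 + 0.5613 + 0.4205 + 0.3151) ≈ 5.268 × 2.0461 ≈ 10.779 mcg/mL.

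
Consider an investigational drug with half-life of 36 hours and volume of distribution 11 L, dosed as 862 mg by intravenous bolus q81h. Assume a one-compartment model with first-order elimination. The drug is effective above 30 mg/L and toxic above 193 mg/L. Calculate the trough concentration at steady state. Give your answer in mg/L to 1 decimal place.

τ/t½ = 81/36 ≈ 2.25, so fraction remaining f = (1/2)^(81/36) ≈ 0.2102.
Accumulation ratio R = 1/(1 − f) ≈ 1/0.7898 ≈ 1.2661.
Each bolus raises the concentration by D/Vd = 862/11 ≈ 78.364 mg/L.
Cmax,ss = C₀/(1 − f) ≈ 78.364/0.7898 ≈ 99.220 mg/L.
One interval later, Cmin,ss = Cmax,ss·e^(−kτ) ≈ 99.220 × 0.2102 ≈ 20.856 mg/L.
Trough 20.9 mg/L vs MEC 30 mg/L: subtherapeutic.

20.9 mg/L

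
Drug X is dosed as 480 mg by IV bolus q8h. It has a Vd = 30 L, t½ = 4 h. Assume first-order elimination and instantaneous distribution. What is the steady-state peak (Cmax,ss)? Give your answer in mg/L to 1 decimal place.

21.3 mg/L

The dosing interval is 2 half-lives, so f = 2^(−2) = 0.25.
Accumulation ratio R = 1/(1 − f) = 1/0.75 = 4/3.
Single-dose peak C₀ = D/Vd = 480/30 = 16 mg/L.
Steady-state peak Cmax,ss = C₀·R = 16 × 4/3 ≈ 21.333 mg/L.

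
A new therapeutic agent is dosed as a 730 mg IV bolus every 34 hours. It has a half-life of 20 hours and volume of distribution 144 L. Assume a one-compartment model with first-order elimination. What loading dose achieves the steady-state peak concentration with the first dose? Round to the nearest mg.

f = (1/2)^(34/20) ≈ 0.307786; accumulation ratio R = 1/(1−f) ≈ 1.44464.
Loading dose to hit Cmax,ss on first dose: D_load = D_maint·R ≈ 730 × 1.44464 ≈ 1054.59 mg.

1055 mg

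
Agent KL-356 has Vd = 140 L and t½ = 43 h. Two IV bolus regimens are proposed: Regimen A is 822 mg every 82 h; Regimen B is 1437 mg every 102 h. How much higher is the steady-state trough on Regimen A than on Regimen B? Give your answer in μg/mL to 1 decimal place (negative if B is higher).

-0.3 μg/mL

Regimen A: f = (1/2)^(82/43) ≈ 0.2667; Cmin,ss = (822/140)·f/(1−f) ≈ 2.135 μg/mL.
Regimen B: f = (1/2)^(102/43) ≈ 0.1932; Cmin,ss = (1437/140)·f/(1−f) ≈ 2.458 μg/mL.
Difference ≈ 2.135 − 2.458 ≈ -0.323 μg/mL.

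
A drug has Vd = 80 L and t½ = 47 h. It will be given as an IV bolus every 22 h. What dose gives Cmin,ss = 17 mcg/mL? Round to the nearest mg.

τ/t½ = 22/47 ≈ 0.46809, so f = (1/2)^(22/47) ≈ 0.722923.
Cmin,ss = (D/Vd)·f/(1−f), so D = Cmin,ss·Vd·(1−f)/f.
D = 17 × 80 × (1−f)/f ≈ 17 × 80 × 0.38327 ≈ 521.25 mg.

521 mg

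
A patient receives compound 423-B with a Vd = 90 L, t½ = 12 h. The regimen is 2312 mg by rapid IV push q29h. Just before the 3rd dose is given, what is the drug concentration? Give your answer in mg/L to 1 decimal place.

f = (1/2)^(τ/t½) = (1/2)^(29/12) ≈ 0.1873.
C₀ = D/Vd = 2312/90 ≈ 25.689 mg/L.
Before the 3rd dose, 2 doses have been given. Superposition: Cmin = C₀·(f + f²).
≈ 25.689 × (0.1873 + 0.0351) ≈ 25.689 × 0.2224 ≈ 5.713 mg/L.

5.7 mg/L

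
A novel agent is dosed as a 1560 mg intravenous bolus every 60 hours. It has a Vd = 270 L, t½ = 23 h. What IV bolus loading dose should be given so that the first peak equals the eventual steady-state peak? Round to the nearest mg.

1866 mg

f = (1/2)^(60/23) ≈ 0.163947; accumulation ratio R = 1/(1−f) ≈ 1.19610.
Loading dose to hit Cmax,ss on first dose: D_load = D_maint·R ≈ 1560 × 1.19610 ≈ 1865.92 mg.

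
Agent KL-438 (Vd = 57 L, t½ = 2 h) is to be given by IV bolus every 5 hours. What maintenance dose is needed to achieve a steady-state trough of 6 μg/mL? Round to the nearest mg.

τ/t½ = 5/2 ≈ 2.5, so f = (1/2)^(5/2) ≈ 0.176777.
Cmin,ss = (D/Vd)·f/(1−f), so D = Cmin,ss·Vd·(1−f)/f.
D = 6 × 57 × (1−f)/f ≈ 6 × 57 × 4.65684 ≈ 1592.64 mg.

1593 mg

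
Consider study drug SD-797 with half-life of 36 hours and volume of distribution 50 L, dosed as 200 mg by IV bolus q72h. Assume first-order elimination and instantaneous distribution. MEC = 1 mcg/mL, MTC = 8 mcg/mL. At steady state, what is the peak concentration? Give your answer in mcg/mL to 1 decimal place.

5.3 mcg/mL

The dosing interval is 2 half-lives, so f = 2^(−2) = 0.25.
Accumulation ratio R = 1/(1 − f) = 1/0.75 = 4/3.
Single-dose peak C₀ = D/Vd = 200/50 = 4 mcg/mL.
Steady-state peak Cmax,ss = C₀·R = 4 × 4/3 ≈ 5.333 mcg/mL.
Peak 5.3 mcg/mL vs MTC 8 mcg/mL: below toxic threshold.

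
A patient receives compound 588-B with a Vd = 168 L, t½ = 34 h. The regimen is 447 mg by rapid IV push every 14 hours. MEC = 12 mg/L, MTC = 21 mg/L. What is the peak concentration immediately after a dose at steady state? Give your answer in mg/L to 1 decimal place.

10.7 mg/L

τ/t½ = 14/34 ≈ 0.41176, so fraction remaining f = (1/2)^(14/34) ≈ 0.7517.
Accumulation ratio R = 1/(1 − f) ≈ 1/0.2483 ≈ 4.0274.
Single-dose peak C₀ = D/Vd = 447/168 ≈ 2.661 mg/L.
Steady-state peak Cmax,ss = C₀·R ≈ 2.661 × 4.0274 ≈ 10.717 mg/L.
Peak 10.7 mg/L vs MTC 21 mg/L: below toxic threshold.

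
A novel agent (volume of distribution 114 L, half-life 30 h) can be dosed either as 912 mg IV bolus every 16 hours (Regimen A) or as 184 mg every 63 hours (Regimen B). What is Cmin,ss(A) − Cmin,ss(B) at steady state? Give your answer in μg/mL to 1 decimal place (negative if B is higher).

Regimen A: f = (1/2)^(16/30) ≈ 0.6910; Cmin,ss = (912/114)·f/(1−f) ≈ 17.890 μg/mL.
Regimen B: f = (1/2)^(63/30) ≈ 0.2333; Cmin,ss = (184/114)·f/(1−f) ≈ 0.491 μg/mL.
Difference ≈ 17.890 − 0.491 ≈ 17.399 μg/mL.

17.4 μg/mL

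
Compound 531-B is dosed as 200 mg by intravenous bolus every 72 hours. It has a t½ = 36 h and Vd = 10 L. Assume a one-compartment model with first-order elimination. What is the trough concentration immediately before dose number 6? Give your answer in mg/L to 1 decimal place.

f = (1/2)^(τ/t½) = (1/2)^(72/36) ≈ 0.2500.
C₀ = D/Vd = 200/10 ≈ 20.000 mg/L.
Before the 6th dose, 5 doses have been given. Superposition: Cmin = C₀·(f + f² + … + f^5).
≈ 20.000 × (0.2500 + 0.0625 + 0.0156 + 0.0039 + 0.0010) ≈ 20.000 × 0.3330 ≈ 6.660 mg/L.

6.7 mg/L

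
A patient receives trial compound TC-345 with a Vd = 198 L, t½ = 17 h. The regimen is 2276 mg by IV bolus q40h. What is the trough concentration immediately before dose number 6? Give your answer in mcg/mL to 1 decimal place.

f = (1/2)^(τ/t½) = (1/2)^(40/17) ≈ 0.1957.
C₀ = D/Vd = 2276/198 ≈ 11.495 mcg/mL.
Before the 6th dose, 5 doses have been given. Superposition: Cmin = C₀·(f + f² + … + f^5).
≈ 11.495 × (0.1957 + 0.0383 + 0.0075 + 0.0015 + 0.0003) ≈ 11.495 × 0.2433 ≈ 2.797 mcg/mL.

2.8 mcg/mL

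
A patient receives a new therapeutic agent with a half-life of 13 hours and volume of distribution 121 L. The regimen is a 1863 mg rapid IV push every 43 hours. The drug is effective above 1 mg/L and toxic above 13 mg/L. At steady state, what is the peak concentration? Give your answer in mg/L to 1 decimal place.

τ/t½ = 43/13 ≈ 3.3077, so fraction remaining f = (1/2)^(43/13) ≈ 0.1010.
At steady state, accumulation factor R = 1/(1 − e^(−kτ)) ≈ 1.1123.
Single-dose peak C₀ = D/Vd = 1863/121 ≈ 15.397 mg/L.
Steady-state peak Cmax,ss = C₀·R ≈ 15.397 × 1.1123 ≈ 17.126 mg/L.
Peak 17.1 mg/L vs MTC 13 mg/L: exceeds toxic threshold.

17.1 mg/L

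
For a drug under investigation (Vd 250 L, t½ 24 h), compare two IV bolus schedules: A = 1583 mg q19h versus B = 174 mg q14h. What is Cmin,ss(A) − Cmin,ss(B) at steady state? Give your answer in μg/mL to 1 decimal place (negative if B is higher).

Regimen A: f = (1/2)^(19/24) ≈ 0.5777; Cmin,ss = (1583/250)·f/(1−f) ≈ 8.662 μg/mL.
Regimen B: f = (1/2)^(14/24) ≈ 0.6674; Cmin,ss = (174/250)·f/(1−f) ≈ 1.397 μg/mL.
Difference ≈ 8.662 − 1.397 ≈ 7.265 μg/mL.

7.3 μg/mL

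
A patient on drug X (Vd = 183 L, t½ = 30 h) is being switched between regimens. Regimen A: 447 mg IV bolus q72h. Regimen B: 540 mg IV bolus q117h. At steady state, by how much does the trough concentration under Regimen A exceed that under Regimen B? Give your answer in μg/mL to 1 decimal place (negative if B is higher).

Regimen A: f = (1/2)^(72/30) ≈ 0.1895; Cmin,ss = (447/183)·f/(1−f) ≈ 0.571 μg/mL.
Regimen B: f = (1/2)^(117/30) ≈ 0.0670; Cmin,ss = (540/183)·f/(1−f) ≈ 0.212 μg/mL.
Difference ≈ 0.571 − 0.212 ≈ 0.359 μg/mL.

0.4 μg/mL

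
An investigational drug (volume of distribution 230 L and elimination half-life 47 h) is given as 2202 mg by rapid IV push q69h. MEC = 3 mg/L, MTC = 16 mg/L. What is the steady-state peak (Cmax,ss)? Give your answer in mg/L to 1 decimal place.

Over one 69-h interval, 69/47 ≈ 1.4681 half-lives elapse, leaving f ≈ 0.3615 of each dose.
At steady state, accumulation factor R = 1/(1 − e^(−kτ)) ≈ 1.5662.
Each bolus raises the concentration by D/Vd = 2202/230 ≈ 9.574 mg/L.
Steady-state peak Cmax,ss = C₀·R ≈ 9.574 × 1.5662 ≈ 14.995 mg/L.
Peak 15.0 mg/L vs MTC 16 mg/L: below toxic threshold.

15.0 mg/L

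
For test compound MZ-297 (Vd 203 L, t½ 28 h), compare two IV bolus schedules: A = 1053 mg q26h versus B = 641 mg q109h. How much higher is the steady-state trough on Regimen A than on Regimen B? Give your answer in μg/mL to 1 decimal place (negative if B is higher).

Regimen A: f = (1/2)^(26/28) ≈ 0.5254; Cmin,ss = (1053/203)·f/(1−f) ≈ 5.742 μg/mL.
Regimen B: f = (1/2)^(109/28) ≈ 0.0673; Cmin,ss = (641/203)·f/(1−f) ≈ 0.228 μg/mL.
Difference ≈ 5.742 − 0.228 ≈ 5.514 μg/mL.

5.5 μg/mL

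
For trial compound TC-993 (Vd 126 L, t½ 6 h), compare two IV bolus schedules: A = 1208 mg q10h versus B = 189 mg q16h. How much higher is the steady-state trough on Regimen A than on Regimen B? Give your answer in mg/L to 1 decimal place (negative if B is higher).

Regimen A: f = (1/2)^(10/6) ≈ 0.3150; Cmin,ss = (1208/126)·f/(1−f) ≈ 4.409 mg/L.
Regimen B: f = (1/2)^(16/6) ≈ 0.1575; Cmin,ss = (189/126)·f/(1−f) ≈ 0.280 mg/L.
Difference ≈ 4.409 − 0.280 ≈ 4.129 mg/L.

4.1 mg/L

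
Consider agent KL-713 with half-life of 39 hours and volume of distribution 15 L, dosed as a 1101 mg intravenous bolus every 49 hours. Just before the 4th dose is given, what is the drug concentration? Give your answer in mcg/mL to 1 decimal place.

f = (1/2)^(τ/t½) = (1/2)^(49/39) ≈ 0.4186.
C₀ = D/Vd = 1101/15 ≈ 73.400 mcg/mL.
Before the 4th dose, 3 doses have been given. Superposition: Cmin = C₀·(f + f² + … + f^3).
≈ 73.400 × (0.4186 + 0.1752 + 0.0733) ≈ 73.400 × 0.6671 ≈ 48.965 mcg/mL.

49.0 mcg/mL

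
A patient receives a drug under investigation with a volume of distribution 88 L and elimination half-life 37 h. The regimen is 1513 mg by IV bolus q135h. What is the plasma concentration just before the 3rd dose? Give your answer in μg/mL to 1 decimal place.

f = (1/2)^(τ/t½) = (1/2)^(135/37) ≈ 0.0797.
C₀ = D/Vd = 1513/88 ≈ 17.193 μg/mL.
Before the 3rd dose, 2 doses have been given. Superposition: Cmin = C₀·(f + f²).
≈ 17.193 × (0.0797 + 0.0064) ≈ 17.193 × 0.0861 ≈ 1.480 μg/mL.

1.5 μg/mL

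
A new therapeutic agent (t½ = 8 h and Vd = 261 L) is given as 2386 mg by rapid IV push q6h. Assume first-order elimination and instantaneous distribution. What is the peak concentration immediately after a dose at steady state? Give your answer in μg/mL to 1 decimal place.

22.6 μg/mL

k = ln2/t½ = ln2/8 ≈ 0.086643 h⁻¹; fraction remaining f = e^(−kτ) = e^(−0.086643×6) ≈ 0.5946.
At steady state, accumulation factor R = 1/(1 − e^(−kτ)) ≈ 2.4667.
Each bolus raises the concentration by D/Vd = 2386/261 ≈ 9.142 μg/mL.
Steady-state peak Cmax,ss = C₀·R ≈ 9.142 × 2.4667 ≈ 22.551 μg/mL.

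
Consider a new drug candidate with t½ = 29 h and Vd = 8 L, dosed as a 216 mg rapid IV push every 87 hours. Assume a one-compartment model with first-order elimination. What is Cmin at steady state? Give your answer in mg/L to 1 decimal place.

τ = 87 h = 3 half-lives, so f = (1/2)^3 = 0.125.
At steady state, R = 1/(1 − 0.125) = 8/7.
Single-dose peak C₀ = D/Vd = 216/8 = 27 mg/L.
Steady-state peak Cmax,ss = C₀·R = 27 × 8/7 ≈ 30.857 mg/L.
Steady-state trough Cmin,ss = Cmax,ss·f ≈ 30.857 × 0.125 ≈ 3.857 mg/L.

3.9 mg/L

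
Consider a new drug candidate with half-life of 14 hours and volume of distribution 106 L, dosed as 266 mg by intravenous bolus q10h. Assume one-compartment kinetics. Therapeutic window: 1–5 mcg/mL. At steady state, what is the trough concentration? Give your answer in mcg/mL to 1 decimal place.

3.9 mcg/mL

k = ln2/t½ = ln2/14 ≈ 0.049511 h⁻¹; fraction remaining f = e^(−kτ) = e^(−0.049511×10) ≈ 0.6095.
Each bolus raises the concentration by D/Vd = 266/106 ≈ 2.509 mcg/mL.
Steady-state trough Cmin,ss = C₀·f/(1−f) ≈ 2.509 × 0.6095/0.3905 ≈ 3.916 mcg/mL.
Trough 3.9 mcg/mL vs MEC 1 mcg/mL: adequate.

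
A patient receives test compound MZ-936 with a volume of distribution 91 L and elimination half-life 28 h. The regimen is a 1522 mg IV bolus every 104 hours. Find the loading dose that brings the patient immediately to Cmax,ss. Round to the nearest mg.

1648 mg

f = (1/2)^(104/28) ≈ 0.076188; accumulation ratio R = 1/(1−f) ≈ 1.08247.
Loading dose to hit Cmax,ss on first dose: D_load = D_maint·R ≈ 1522 × 1.08247 ≈ 1647.52 mg.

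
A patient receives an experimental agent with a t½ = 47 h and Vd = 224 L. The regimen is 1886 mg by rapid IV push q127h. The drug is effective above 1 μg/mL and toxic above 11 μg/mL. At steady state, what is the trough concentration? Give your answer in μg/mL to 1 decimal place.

τ/t½ = 127/47 ≈ 2.7021, so fraction remaining f = (1/2)^(127/47) ≈ 0.1537.
Single-dose peak C₀ = D/Vd = 1886/224 ≈ 8.420 μg/mL.
Steady-state trough Cmin,ss = C₀·f/(1−f) ≈ 8.420 × 0.1537/0.8463 ≈ 1.529 μg/mL.
Trough 1.5 μg/mL vs MEC 1 μg/mL: adequate.

1.5 μg/mL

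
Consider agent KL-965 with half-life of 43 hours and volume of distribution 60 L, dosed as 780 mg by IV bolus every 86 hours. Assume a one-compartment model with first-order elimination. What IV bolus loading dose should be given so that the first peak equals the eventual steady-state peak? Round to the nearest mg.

f = (1/2)^(86/43) ≈ 0.250000; accumulation ratio R = 1/(1−f) ≈ 1.33333.
Loading dose to hit Cmax,ss on first dose: D_load = D_maint·R ≈ 780 × 1.33333 ≈ 1040.00 mg.

1040 mg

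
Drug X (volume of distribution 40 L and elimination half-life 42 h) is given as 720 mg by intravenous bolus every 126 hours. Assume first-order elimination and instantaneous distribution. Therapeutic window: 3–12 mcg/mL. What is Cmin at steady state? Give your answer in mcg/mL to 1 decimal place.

2.6 mcg/mL

The dosing interval is 3 half-lives, so f = 2^(−3) = 0.125.
Accumulation ratio R = 1/(1 − f) = 1/0.875 = 8/7.
Single-dose peak C₀ = D/Vd = 720/40 = 18 mcg/mL.
Steady-state peak Cmax,ss = C₀·R = 18 × 8/7 ≈ 20.571 mcg/mL.
Steady-state trough Cmin,ss = Cmax,ss·f ≈ 20.571 × 0.125 ≈ 2.571 mcg/mL.
Trough 2.6 mcg/mL vs MEC 3 mcg/mL: subtherapeutic.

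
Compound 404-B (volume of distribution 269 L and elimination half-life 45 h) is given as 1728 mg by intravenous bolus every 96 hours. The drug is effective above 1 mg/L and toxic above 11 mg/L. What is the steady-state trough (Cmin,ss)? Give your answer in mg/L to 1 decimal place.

Over one 96-h interval, 96/45 ≈ 2.1333 half-lives elapse, leaving f ≈ 0.2279 of each dose.
Single-dose peak C₀ = D/Vd = 1728/269 ≈ 6.424 mg/L.
Steady-state trough Cmin,ss = C₀·f/(1−f) ≈ 6.424 × 0.2279/0.7721 ≈ 1.896 mg/L.
Trough 1.9 mg/L vs MEC 1 mg/L: adequate.

1.9 mg/L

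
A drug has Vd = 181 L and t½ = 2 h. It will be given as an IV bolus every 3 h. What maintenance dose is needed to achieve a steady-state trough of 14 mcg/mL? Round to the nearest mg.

4633 mg

τ/t½ = 3/2 ≈ 1.5, so f = (1/2)^(3/2) ≈ 0.353553.
Cmin,ss = (D/Vd)·f/(1−f), so D = Cmin,ss·Vd·(1−f)/f.
D = 14 × 181 × (1−f)/f ≈ 14 × 181 × 1.82843 ≈ 4633.24 mg.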